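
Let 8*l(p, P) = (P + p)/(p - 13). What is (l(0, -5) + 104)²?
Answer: 117094041/10816 ≈ 10826.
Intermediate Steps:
l(p, P) = (P + p)/(8*(-13 + p)) (l(p, P) = ((P + p)/(p - 13))/8 = ((P + p)/(-13 + p))/8 = (P + p)/(8*(-13 + p)))
(l(0, -5) + 104)² = ((-5 + 0)/(8*(-13 + 0)) + 104)² = ((⅛)*(-5)/(-13) + 104)² = ((⅛)*(-1/13)*(-5) + 104)² = (5/104 + 104)² = (10821/104)² = 117094041/10816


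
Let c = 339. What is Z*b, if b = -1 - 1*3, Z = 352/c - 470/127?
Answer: 458504/43053 ≈ 10.650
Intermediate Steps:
Z = -114626/43053 (Z = 352/339 - 470/127 = -114626/43053 ≈ -2.6624)
b = -4 (b = -1 - 3 = -4)
Z*b = -114626/43053*(-4) = 458504/43053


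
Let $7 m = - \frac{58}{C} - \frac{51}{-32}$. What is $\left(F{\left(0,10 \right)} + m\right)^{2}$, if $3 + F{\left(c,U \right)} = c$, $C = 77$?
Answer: $\frac{2467406929}{297493504} \approx 8.294$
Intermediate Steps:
$F{\left(c,U \right)} = -3 + c$
$m = \frac{2071}{17248}$ ($m = \frac{- \frac{58}{77} - \frac{51}{-32}}{7} = \frac{\left(-58\right) \frac{1}{77} - - \frac{51}{32}}{7} = \frac{- \frac{58}{77} + \frac{51}{32}}{7} = \frac{1}{7} \cdot \frac{2071}{2464} = \frac{2071}{17248} \approx 0.12007$)
$\left(F{\left(0,10 \right)} + m\right)^{2} = \left(\left(-3 + 0\right) + \frac{2071}{17248}\right)^{2} = \left(-3 + \frac{2071}{17248}\right)^{2} = \left(- \frac{49673}{17248}\right)^{2} = \frac{2467406929}{297493504}$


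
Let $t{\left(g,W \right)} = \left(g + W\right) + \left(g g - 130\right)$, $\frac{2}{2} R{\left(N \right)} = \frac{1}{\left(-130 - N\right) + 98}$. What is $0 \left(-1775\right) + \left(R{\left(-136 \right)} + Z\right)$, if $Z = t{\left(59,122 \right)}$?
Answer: $\frac{367329}{104} \approx 3532.0$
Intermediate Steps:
$R{\left(N \right)} = \frac{1}{-32 - N}$ ($R{\left(N \right)} = \frac{1}{\left(-130 - N\right) + 98} = \frac{1}{-32 - N}$)
$t{\left(g,W \right)} = -130 + W + g + g^{2}$ ($t{\left(g,W \right)} = \left(W + g\right) + \left(g^{2} - 130\right) = \left(W + g\right) + \left(-130 + g^{2}\right) = -130 + W + g + g^{2}$)
$Z = 3532$ ($Z = -130 + 122 + 59 + 59^{2} = -130 + 122 + 59 + 3481 = 3532$)
$0 \left(-1775\right) + \left(R{\left(-136 \right)} + Z\right) = 0 \left(-1775\right) + \left(- \frac{1}{32 - 136} + 3532\right) = 0 + \left(- \frac{1}{-104} + 3532\right) = 0 + \left(\left(-1\right) \left(- \frac{1}{104}\right) + 3532\right) = 0 + \left(\frac{1}{104} + 3532\right) = 0 + \frac{367329}{104} = \frac{367329}{104}$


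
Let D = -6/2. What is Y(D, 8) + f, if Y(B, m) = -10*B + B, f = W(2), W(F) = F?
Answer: 29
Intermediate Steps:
f = 2
D = -3 (D = -6*½ = -3)
Y(B, m) = -9*B
Y(D, 8) + f = -9*(-3) + 2 = 27 + 2 = 29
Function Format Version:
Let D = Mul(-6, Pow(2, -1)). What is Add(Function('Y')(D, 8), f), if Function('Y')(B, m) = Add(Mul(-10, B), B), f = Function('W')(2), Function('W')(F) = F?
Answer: 29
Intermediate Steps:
f = 2
D = -3 (D = Mul(-6, Rational(1, 2)) = -3)
Function('Y')(B, m) = Mul(-9, B)
Add(Function('Y')(D, 8), f) = Add(Mul(-9, -3), 2) = Add(27, 2) = 29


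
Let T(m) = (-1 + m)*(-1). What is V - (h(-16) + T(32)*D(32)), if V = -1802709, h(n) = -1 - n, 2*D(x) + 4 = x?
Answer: -1802290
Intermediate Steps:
D(x) = -2 + x/2
T(m) = 1 - m
V - (h(-16) + T(32)*D(32)) = -1802709 - ((-1 - 1*(-16)) + (1 - 1*32)*(-2 + (½)*32)) = -1802709 - ((-1 + 16) + (1 - 32)*(-2 + 16)) = -1802709 - (15 - 31*14) = -1802709 - (15 - 434) = -1802709 - 1*(-419) = -1802709 + 419 = -1802290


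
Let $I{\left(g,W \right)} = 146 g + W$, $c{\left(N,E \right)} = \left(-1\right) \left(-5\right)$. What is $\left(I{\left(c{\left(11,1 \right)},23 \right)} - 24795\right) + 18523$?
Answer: $-5519$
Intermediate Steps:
$c{\left(N,E \right)} = 5$
$I{\left(g,W \right)} = W + 146 g$
$\left(I{\left(c{\left(11,1 \right)},23 \right)} - 24795\right) + 18523 = \left(\left(23 + 146 \cdot 5\right) - 24795\right) + 18523 = \left(\left(23 + 730\right) - 24795\right) + 18523 = \left(753 - 24795\right) + 18523 = -24042 + 18523 = -5519$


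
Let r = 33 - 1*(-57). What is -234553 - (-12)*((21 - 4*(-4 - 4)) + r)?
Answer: -232837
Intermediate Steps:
r = 90 (r = 33 + 57 = 90)
-234553 - (-12)*((21 - 4*(-4 - 4)) + r) = -234553 - (-12)*((21 - 4*(-4 - 4)) + 90) = -234553 - (-12)*((21 - 4*(-8)) + 90) = -234553 - (-12)*((21 + 32) + 90) = -234553 - (-12)*(53 + 90) = -234553 - (-12)*143 = -234553 - 1*(-1716) = -234553 + 1716 = -232837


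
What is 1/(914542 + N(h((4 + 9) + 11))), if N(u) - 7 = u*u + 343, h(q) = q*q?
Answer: 1/1246668 ≈ 8.0214e-7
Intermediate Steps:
h(q) = q²
N(u) = 350 + u² (N(u) = 7 + (u*u + 343) = 7 + (u² + 343) = 7 + (343 + u²) = 350 + u²)
1/(914542 + N(h((4 + 9) + 11))) = 1/(914542 + (350 + (((4 + 9) + 11)²)²)) = 1/(914542 + (350 + ((13 + 11)²)²)) = 1/(914542 + (350 + (24²)²)) = 1/(914542 + (350 + 576²)) = 1/(914542 + (350 + 331776)) = 1/(914542 + 332126) = 1/1246668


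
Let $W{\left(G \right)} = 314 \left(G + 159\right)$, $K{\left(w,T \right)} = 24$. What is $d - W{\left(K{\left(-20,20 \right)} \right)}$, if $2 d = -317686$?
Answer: $-216305$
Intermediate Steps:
$W{\left(G \right)} = 49926 + 314 G$ ($W{\left(G \right)} = 314 \left(159 + G\right) = 49926 + 314 G$)
$d = -158843$ ($d = \frac{1}{2} \left(-317686\right) = -158843$)
$d - W{\left(K{\left(-20,20 \right)} \right)} = -158843 - \left(49926 + 314 \cdot 24\right) = -158843 - \left(49926 + 7536\right) = -158843 - 57462 = -216305$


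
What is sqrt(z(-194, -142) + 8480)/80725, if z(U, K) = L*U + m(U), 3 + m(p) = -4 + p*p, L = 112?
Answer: 9*sqrt(301)/80725 ≈ 0.0019343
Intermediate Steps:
m(p) = -7 + p**2 (m(p) = -3 + (-4 + p*p) = -3 + (-4 + p**2) = -7 + p**2)
z(U, K) = -7 + U**2 + 112*U (z(U, K) = 112*U + (-7 + U**2) = -7 + U**2 + 112*U)
sqrt(z(-194, -142) + 8480)/80725 = sqrt((-7 + (-194)**2 + 112*(-194)) + 8480)/80725 = sqrt((-7 + 37636 - 21728) + 8480)*(1/80725) = sqrt(15901 + 8480)*(1/80725) = sqrt(24381)*(1/80725) = (9*sqrt(301))*(1/80725) = 9*sqrt(301)/80725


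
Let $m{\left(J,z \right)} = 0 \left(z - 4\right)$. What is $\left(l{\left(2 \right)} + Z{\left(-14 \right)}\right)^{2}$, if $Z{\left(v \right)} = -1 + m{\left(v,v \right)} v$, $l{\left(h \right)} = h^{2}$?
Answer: $9$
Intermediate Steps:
$m{\left(J,z \right)} = 0$ ($m{\left(J,z \right)} = 0 \left(-4 + z\right) = 0$)
$Z{\left(v \right)} = -1$ ($Z{\left(v \right)} = -1 + 0 v = -1 + 0 = -1$)
$\left(l{\left(2 \right)} + Z{\left(-14 \right)}\right)^{2} = \left(2^{2} - 1\right)^{2} = \left(4 - 1\right)^{2} = 3^{2} = 9$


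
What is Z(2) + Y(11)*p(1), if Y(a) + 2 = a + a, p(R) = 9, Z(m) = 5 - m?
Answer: 183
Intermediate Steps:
Y(a) = -2 + 2*a (Y(a) = -2 + (a + a) = -2 + 2*a)
Z(2) + Y(11)*p(1) = (5 - 1*2) + (-2 + 2*11)*9 = (5 - 2) + (-2 + 22)*9 = 3 + 20*9 = 3 + 180 = 183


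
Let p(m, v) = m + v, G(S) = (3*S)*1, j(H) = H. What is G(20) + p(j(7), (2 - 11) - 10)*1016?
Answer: -12132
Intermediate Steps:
G(S) = 3*S
G(20) + p(j(7), (2 - 11) - 10)*1016 = 3*20 + (7 + ((2 - 11) - 10))*1016 = 60 + (7 + (-9 - 10))*1016 = 60 + (7 - 19)*1016 = 60 - 12*1016 = 60 - 12192 = -12132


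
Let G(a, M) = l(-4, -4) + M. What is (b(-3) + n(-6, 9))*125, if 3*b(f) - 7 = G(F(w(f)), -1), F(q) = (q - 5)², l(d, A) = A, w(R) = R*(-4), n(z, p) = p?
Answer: 3625/3 ≈ 1208.3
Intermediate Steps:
w(R) = -4*R
F(q) = (-5 + q)²
G(a, M) = -4 + M
b(f) = ⅔ (b(f) = 7/3 + (-4 - 1)/3 = 7/3 + (⅓)*(-5) = 7/3 - 5/3 = ⅔)
(b(-3) + n(-6, 9))*125 = (⅔ + 9)*125 = (29/3)*125 = 3625/3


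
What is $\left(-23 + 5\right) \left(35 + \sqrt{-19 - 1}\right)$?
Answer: $-630 - 36 i \sqrt{5} \approx -630.0 - 80.498 i$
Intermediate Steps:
$\left(-23 + 5\right) \left(35 + \sqrt{-19 - 1}\right) = - 18 \left(35 + \sqrt{-20}\right) = - 18 \left(35 + 2 i \sqrt{5}\right) = -630 - 36 i \sqrt{5}$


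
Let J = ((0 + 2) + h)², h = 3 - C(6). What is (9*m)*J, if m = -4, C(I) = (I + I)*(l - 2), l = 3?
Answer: -1764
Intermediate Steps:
C(I) = 2*I (C(I) = (I + I)*(3 - 2) = (2*I)*1 = 2*I)
h = -9 (h = 3 - 2*6 = 3 - 1*12 = 3 - 12 = -9)
J = 49 (J = ((0 + 2) - 9)² = (2 - 9)² = (-7)² = 49)
(9*m)*J = (9*(-4))*49 = -36*49 = -1764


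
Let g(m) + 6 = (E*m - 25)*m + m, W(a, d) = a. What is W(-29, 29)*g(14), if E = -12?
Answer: 78126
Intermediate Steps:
g(m) = -6 + m + m*(-25 - 12*m) (g(m) = -6 + ((-12*m - 25)*m + m) = -6 + ((-25 - 12*m)*m + m) = -6 + (m*(-25 - 12*m) + m) = -6 + (m + m*(-25 - 12*m)) = -6 + m + m*(-25 - 12*m))
W(-29, 29)*g(14) = -29*(-6 - 24*14 - 12*14²) = -29*(-6 - 336 - 12*196) = -29*(-6 - 336 - 2352) = -29*(-2694) = 78126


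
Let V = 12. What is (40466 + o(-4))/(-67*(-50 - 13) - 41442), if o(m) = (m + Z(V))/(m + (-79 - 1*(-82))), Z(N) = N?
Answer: -13486/12407 ≈ -1.0870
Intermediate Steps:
o(m) = (12 + m)/(3 + m) (o(m) = (m + 12)/(m + (-79 - 1*(-82))) = (12 + m)/(m + (-79 + 82)) = (12 + m)/(m + 3) = (12 + m)/(3 + m))
(40466 + o(-4))/(-67*(-50 - 13) - 41442) = (40466 + (12 - 4)/(3 - 4))/(-67*(-50 - 13) - 41442) = (40466 + 8/(-1))/(-67*(-63) - 41442) = (40466 - 1*8)/(4221 - 41442) = (40466 - 8)/(-37221) = 40458*(-1/37221) = -13486/12407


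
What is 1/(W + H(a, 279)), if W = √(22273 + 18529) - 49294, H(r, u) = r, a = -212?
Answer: -24753/1225401617 - √40802/2450803234 ≈ -2.0282e-5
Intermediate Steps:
W = -49294 + √40802 (W = √40802 - 49294 = -49294 + √40802 ≈ -49092.)
1/(W + H(a, 279)) = 1/((-49294 + √40802) - 212) = 1/(-49506 + √40802)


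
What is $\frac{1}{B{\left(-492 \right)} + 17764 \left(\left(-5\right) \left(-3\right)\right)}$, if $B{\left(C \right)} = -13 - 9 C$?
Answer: $\frac{1}{270875} \approx 3.6917 \cdot 10^{-6}$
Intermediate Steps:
$\frac{1}{B{\left(-492 \right)} + 17764 \left(\left(-5\right) \left(-3\right)\right)} = \frac{1}{\left(-13 - -4428\right) + 17764 \left(\left(-5\right) \left(-3\right)\right)} = \frac{1}{\left(-13 + 4428\right) + 17764 \cdot 15} = \frac{1}{4415 + 266460} = \frac{1}{270875}$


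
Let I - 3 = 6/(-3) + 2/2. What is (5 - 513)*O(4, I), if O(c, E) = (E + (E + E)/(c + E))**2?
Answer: -32512/9 ≈ -3612.4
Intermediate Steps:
I = 2 (I = 3 + (6/(-3) + 2/2) = 3 + (6*(-1/3) + 2*(1/2)) = 3 + (-2 + 1) = 3 - 1 = 2)
O(c, E) = (E + 2*E/(E + c))**2 (O(c, E) = (E + (2*E)/(E + c))**2 = (E + 2*E/(E + c))**2)
(5 - 513)*O(4, I) = (5 - 513)*(2**2*(2 + 2 + 4)**2/(2 + 4)**2) = -2032*8**2/6**2 = -2032*64/36 = -508*64/9 = -32512/9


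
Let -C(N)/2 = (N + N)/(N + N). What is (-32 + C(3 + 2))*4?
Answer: -136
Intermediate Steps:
C(N) = -2 (C(N) = -2*(N + N)/(N + N) = -2*2*N/(2*N) = -2*2*N*1/(2*N) = -2*1 = -2)
(-32 + C(3 + 2))*4 = (-32 - 2)*4 = -34*4 = -136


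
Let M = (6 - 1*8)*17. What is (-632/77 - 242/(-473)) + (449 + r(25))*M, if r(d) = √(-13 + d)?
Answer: -50571208/3311 - 68*√3 ≈ -15391.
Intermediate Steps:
M = -34 (M = (6 - 8)*17 = -2*17 = -34)
(-632/77 - 242/(-473)) + (449 + r(25))*M = (-632/77 - 242/(-473)) + (449 + √(-13 + 25))*(-34) = (-632*1/77 - 242*(-1/473)) + (449 + √12)*(-34) = (-632/77 + 22/43) + (449 + 2*√3)*(-34) = -25482/3311 + (-15266 - 68*√3) = -50571208/3311 - 68*√3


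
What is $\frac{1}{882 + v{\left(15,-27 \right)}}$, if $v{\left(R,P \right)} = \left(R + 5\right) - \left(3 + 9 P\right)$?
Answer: $\frac{1}{1142} \approx 0.00087566$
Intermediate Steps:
$v{\left(R,P \right)} = 2 + R - 9 P$ ($v{\left(R,P \right)} = \left(5 + R\right) - \left(3 + 9 P\right) = 2 + R - 9 P$)
$\frac{1}{882 + v{\left(15,-27 \right)}} = \frac{1}{882 + \left(2 + 15 - -243\right)} = \frac{1}{882 + \left(2 + 15 + 243\right)} = \frac{1}{882 + 260} = \frac{1}{1142}$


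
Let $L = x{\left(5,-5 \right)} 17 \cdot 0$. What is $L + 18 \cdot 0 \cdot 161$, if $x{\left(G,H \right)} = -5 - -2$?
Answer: $0$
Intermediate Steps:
$x{\left(G,H \right)} = -3$ ($x{\left(G,H \right)} = -5 + 2 = -3$)
$L = 0$ ($L = \left(-3\right) 17 \cdot 0 = \left(-51\right) 0 = 0$)
$L + 18 \cdot 0 \cdot 161 = 0 + 18 \cdot 0 \cdot 161 = 0 + 0 \cdot 161 = 0 + 0 = 0$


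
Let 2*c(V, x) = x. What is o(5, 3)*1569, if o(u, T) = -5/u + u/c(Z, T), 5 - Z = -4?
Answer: 3661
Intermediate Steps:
Z = 9 (Z = 5 - 1*(-4) = 5 + 4 = 9)
c(V, x) = x/2
o(u, T) = -5/u + 2*u/T (o(u, T) = -5/u + u/((T/2)) = -5/u + u*(2/T) = -5/u + 2*u/T)
o(5, 3)*1569 = (-5/5 + 2*5/3)*1569 = (-5*⅕ + 2*5*(⅓))*1569 = (-1 + 10/3)*1569 = (7/3)*1569 = 3661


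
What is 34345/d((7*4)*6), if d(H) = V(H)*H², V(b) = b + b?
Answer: 34345/9483264 ≈ 0.0036216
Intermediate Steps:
V(b) = 2*b
d(H) = 2*H³ (d(H) = (2*H)*H² = 2*H³)
34345/d((7*4)*6) = 34345/((2*((7*4)*6)³)) = 34345/((2*(28*6)³)) = 34345/((2*168³)) = 34345/((2*4741632)) = 34345/9483264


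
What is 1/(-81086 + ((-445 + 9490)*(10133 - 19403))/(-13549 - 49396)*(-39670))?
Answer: 12589/39829561626080 ≈ 3.1607e-10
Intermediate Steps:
1/(-81086 + ((-445 + 9490)*(10133 - 19403))/(-13549 - 49396)*(-39670)) = -1/39670/(-81086 + (9045*(-9270))/(-62945)) = -1/39670/(-81086 - 83847150*(-1/62945)) = -1/39670/(-81086 + 16769430/12589) = -1/39670/(-1004022224/12589) = -12589/1004022224*(-1/39670) = 12589/39829561626080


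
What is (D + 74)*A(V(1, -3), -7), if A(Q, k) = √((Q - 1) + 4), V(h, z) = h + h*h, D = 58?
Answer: 132*√5 ≈ 295.16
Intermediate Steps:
V(h, z) = h + h²
A(Q, k) = √(3 + Q) (A(Q, k) = √((-1 + Q) + 4) = √(3 + Q))
(D + 74)*A(V(1, -3), -7) = (58 + 74)*√(3 + 1*(1 + 1)) = 132*√(3 + 1*2) = 132*√(3 + 2) = 132*√5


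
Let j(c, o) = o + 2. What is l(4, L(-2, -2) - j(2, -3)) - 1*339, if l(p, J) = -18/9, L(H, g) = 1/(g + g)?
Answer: -341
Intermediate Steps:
j(c, o) = 2 + o
L(H, g) = 1/(2*g)
l(p, J) = -2 (l(p, J) = -18/9 = -1*2 = -2)
l(4, L(-2, -2) - j(2, -3)) - 1*339 = -2 - 1*339 = -2 - 339 = -341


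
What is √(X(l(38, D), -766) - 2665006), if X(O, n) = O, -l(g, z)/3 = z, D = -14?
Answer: 2*I*√666241 ≈ 1632.5*I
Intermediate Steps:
l(g, z) = -3*z
√(X(l(38, D), -766) - 2665006) = √(-3*(-14) - 2665006) = √(42 - 2665006) = √(-2664964) = 2*I*√666241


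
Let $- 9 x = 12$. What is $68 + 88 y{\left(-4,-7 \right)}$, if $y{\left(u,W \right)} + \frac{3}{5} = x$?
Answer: $- \frac{1532}{15} \approx -102.13$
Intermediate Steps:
$x = - \frac{4}{3}$ ($x = \left(- \frac{1}{9}\right) 12 = - \frac{4}{3} \approx -1.3333$)
$y{\left(u,W \right)} = - \frac{29}{15}$ ($y{\left(u,W \right)} = - \frac{3}{5} - \frac{4}{3} = - \frac{29}{15}$)
$68 + 88 y{\left(-4,-7 \right)} = 68 + 88 \left(- \frac{29}{15}\right) = 68 - \frac{2552}{15} = - \frac{1532}{15}$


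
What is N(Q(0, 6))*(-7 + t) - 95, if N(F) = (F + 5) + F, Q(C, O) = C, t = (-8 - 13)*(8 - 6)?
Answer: -340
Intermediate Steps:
t = -42 (t = -21*2 = -42)
N(F) = 5 + 2*F (N(F) = (5 + F) + F = 5 + 2*F)
N(Q(0, 6))*(-7 + t) - 95 = (5 + 2*0)*(-7 - 42) - 95 = (5 + 0)*(-49) - 95 = 5*(-49) - 95 = -245 - 95 = -340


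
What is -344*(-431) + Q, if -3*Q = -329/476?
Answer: 30245903/204 ≈ 1.4826e+5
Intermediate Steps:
Q = 47/204 (Q = -(-329)/(3*476) = -⅓*(-47/68) = 47/204 ≈ 0.23039)
-344*(-431) + Q = -344*(-431) + 47/204 = 148264 + 47/204 = 30245903/204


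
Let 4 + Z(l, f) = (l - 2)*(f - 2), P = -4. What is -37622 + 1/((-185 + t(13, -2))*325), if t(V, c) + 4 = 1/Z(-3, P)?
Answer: -4620922152/122825 ≈ -37622.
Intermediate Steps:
Z(l, f) = -4 + (-2 + f)*(-2 + l) (Z(l, f) = -4 + (l - 2)*(f - 2) = -4 + (-2 + l)*(-2 + f) = -4 + (-2 + f)*(-2 + l))
t(V, c) = -103/26 (t(V, c) = -4 + 1/(-2*(-4) - 2*(-3) - 4*(-3)) = -4 + 1/(8 + 6 + 12) = -4 + 1/26 = -103/26)
-37622 + 1/((-185 + t(13, -2))*325) = -37622 + 1/((-185 - 103/26)*325) = -37622 + 1/(-4913/26*325) = -37622 + 1/(-122825/2) = -37622 - 2/122825 = -4620922152/122825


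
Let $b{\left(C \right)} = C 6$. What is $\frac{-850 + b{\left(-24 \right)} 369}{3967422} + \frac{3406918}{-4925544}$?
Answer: $- \frac{1148549320315}{1628475968964} \approx -0.70529$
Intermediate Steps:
$b{\left(C \right)} = 6 C$
$\frac{-850 + b{\left(-24 \right)} 369}{3967422} + \frac{3406918}{-4925544} = \frac{-850 + 6 \left(-24\right) 369}{3967422} + \frac{3406918}{-4925544} = \left(-850 - 53136\right) \frac{1}{3967422} + 3406918 \left(- \frac{1}{4925544}\right) = \left(-850 - 53136\right) \frac{1}{3967422} - \frac{1703459}{2462772} = \left(-53986\right) \frac{1}{3967422} - \frac{1703459}{2462772} = - \frac{26993}{1983711} - \frac{1703459}{2462772} = - \frac{1148549320315}{1628475968964}$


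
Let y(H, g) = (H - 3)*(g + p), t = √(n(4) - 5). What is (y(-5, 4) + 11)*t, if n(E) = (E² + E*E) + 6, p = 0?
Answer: -21*√33 ≈ -120.64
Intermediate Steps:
n(E) = 6 + 2*E² (n(E) = (E² + E²) + 6 = 2*E² + 6 = 6 + 2*E²)
t = √33 (t = √((6 + 2*4²) - 5) = √((6 + 2*16) - 5) = √((6 + 32) - 5) = √(38 - 5) = √33 ≈ 5.7446)
y(H, g) = g*(-3 + H) (y(H, g) = (H - 3)*(g + 0) = (-3 + H)*g = g*(-3 + H))
(y(-5, 4) + 11)*t = (4*(-3 - 5) + 11)*√33 = (4*(-8) + 11)*√33 = (-32 + 11)*√33 = -21*√33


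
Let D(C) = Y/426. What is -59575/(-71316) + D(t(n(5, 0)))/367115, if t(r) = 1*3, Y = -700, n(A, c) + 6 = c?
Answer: 44366396705/53110380204 ≈ 0.83536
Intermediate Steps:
n(A, c) = -6 + c
t(r) = 3
D(C) = -350/213 (D(C) = -700/426 = -700*1/426 = -350/213)
-59575/(-71316) + D(t(n(5, 0)))/367115 = -59575/(-71316) - 350/213/367115 = -59575*(-1/71316) - 350/213*1/367115 = 59575/71316 - 10/2234157 = 44366396705/53110380204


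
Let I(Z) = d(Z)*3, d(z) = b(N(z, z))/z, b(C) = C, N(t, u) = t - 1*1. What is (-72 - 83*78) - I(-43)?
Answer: -281610/43 ≈ -6549.1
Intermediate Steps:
N(t, u) = -1 + t (N(t, u) = t - 1 = -1 + t)
d(z) = (-1 + z)/z
I(Z) = 3*(-1 + Z)/Z (I(Z) = ((-1 + Z)/Z)*3 = 3*(-1 + Z)/Z)
(-72 - 83*78) - I(-43) = (-72 - 83*78) - (3 - 3/(-43)) = (-72 - 6474) - (3 - 3*(-1/43)) = -6546 - (3 + 3/43) = -6546 - 1*132/43 = -6546 - 132/43 = -281610/43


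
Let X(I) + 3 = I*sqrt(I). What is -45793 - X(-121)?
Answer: -45790 + 1331*I ≈ -45790.0 + 1331.0*I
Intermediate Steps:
X(I) = -3 + I**(3/2) (X(I) = -3 + I*sqrt(I) = -3 + I**(3/2))
-45793 - X(-121) = -45793 - (-3 + (-121)**(3/2)) = -45793 - (-3 - 1331*I) = -45793 + (3 + 1331*I) = -45790 + 1331*I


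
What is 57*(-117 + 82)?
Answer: -1995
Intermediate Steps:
57*(-117 + 82) = 57*(-35) = -1995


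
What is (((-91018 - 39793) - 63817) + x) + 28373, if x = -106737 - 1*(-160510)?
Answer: -112482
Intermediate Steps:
x = 53773 (x = -106737 + 160510 = 53773)
(((-91018 - 39793) - 63817) + x) + 28373 = (((-91018 - 39793) - 63817) + 53773) + 28373 = ((-130811 - 63817) + 53773) + 28373 = (-194628 + 53773) + 28373 = -140855 + 28373 = -112482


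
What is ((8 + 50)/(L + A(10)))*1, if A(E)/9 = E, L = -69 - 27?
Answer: -29/3 ≈ -9.6667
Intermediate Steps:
L = -96
A(E) = 9*E
((8 + 50)/(L + A(10)))*1 = ((8 + 50)/(-96 + 9*10))*1 = (58/(-96 + 90))*1 = (58/(-6))*1 = (58*(-1/6))*1 = -29/3*1 = -29/3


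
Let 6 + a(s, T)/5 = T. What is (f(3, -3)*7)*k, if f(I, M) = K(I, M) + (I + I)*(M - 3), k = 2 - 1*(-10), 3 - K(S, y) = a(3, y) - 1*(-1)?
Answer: 924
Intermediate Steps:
a(s, T) = -30 + 5*T
K(S, y) = 32 - 5*y (K(S, y) = 3 - ((-30 + 5*y) - 1*(-1)) = 3 - ((-30 + 5*y) + 1) = 3 - (-29 + 5*y) = 3 + (29 - 5*y) = 32 - 5*y)
k = 12 (k = 2 + 10 = 12)
f(I, M) = 32 - 5*M + 2*I*(-3 + M) (f(I, M) = (32 - 5*M) + (I + I)*(M - 3) = (32 - 5*M) + (2*I)*(-3 + M) = (32 - 5*M) + 2*I*(-3 + M) = 32 - 5*M + 2*I*(-3 + M))
(f(3, -3)*7)*k = ((32 - 6*3 - 5*(-3) + 2*3*(-3))*7)*12 = ((32 - 18 + 15 - 18)*7)*12 = (11*7)*12 = 77*12 = 924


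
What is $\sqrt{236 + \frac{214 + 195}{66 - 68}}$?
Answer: $\frac{3 \sqrt{14}}{2} \approx 5.6125$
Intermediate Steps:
$\sqrt{236 + \frac{214 + 195}{66 - 68}} = \sqrt{236 + \frac{409}{-2}} = \sqrt{236 + 409 \left(- \frac{1}{2}\right)} = \sqrt{236 - \frac{409}{2}} = \sqrt{\frac{63}{2}} = \frac{3 \sqrt{14}}{2}$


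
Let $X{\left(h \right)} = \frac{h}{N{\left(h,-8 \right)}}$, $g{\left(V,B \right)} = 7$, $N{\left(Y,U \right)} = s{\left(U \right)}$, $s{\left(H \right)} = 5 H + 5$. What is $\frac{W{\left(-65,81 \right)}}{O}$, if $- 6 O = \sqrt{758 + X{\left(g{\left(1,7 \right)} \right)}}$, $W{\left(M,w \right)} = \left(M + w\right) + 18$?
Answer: $- \frac{68 \sqrt{2105}}{421} \approx -7.4106$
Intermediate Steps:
$W{\left(M,w \right)} = 18 + M + w$
$s{\left(H \right)} = 5 + 5 H$
$N{\left(Y,U \right)} = 5 + 5 U$
$X{\left(h \right)} = - \frac{h}{35}$ ($X{\left(h \right)} = \frac{h}{5 + 5 \left(-8\right)} = \frac{h}{5 - 40} = \frac{h}{-35} = h \left(- \frac{1}{35}\right) = - \frac{h}{35}$)
$O = - \frac{\sqrt{2105}}{10}$ ($O = - \frac{\sqrt{758 - \frac{1}{5}}}{6} = - \frac{\sqrt{\frac{3789}{5}}}{6} = - \frac{\frac{3}{5} \sqrt{2105}}{6} = - \frac{\sqrt{2105}}{10} \approx -4.588$)
$\frac{W{\left(-65,81 \right)}}{O} = \frac{18 - 65 + 81}{\left(- \frac{1}{10}\right) \sqrt{2105}} = 34 \left(- \frac{2 \sqrt{2105}}{421}\right) = - \frac{68 \sqrt{2105}}{421}$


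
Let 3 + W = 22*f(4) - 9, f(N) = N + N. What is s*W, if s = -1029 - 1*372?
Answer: -229764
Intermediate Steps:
f(N) = 2*N
s = -1401 (s = -1029 - 372 = -1401)
W = 164 (W = -3 + (22*(2*4) - 9) = -3 + (22*8 - 9) = -3 + (176 - 9) = -3 + 167 = 164)
s*W = -1401*164 = -229764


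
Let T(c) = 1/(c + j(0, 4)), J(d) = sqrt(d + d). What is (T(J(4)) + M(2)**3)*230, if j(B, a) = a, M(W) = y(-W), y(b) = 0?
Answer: 115 - 115*sqrt(2)/2 ≈ 33.683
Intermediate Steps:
M(W) = 0
J(d) = sqrt(2)*sqrt(d) (J(d) = sqrt(2*d) = sqrt(2)*sqrt(d))
T(c) = 1/(4 + c) (T(c) = 1/(c + 4) = 1/(4 + c))
(T(J(4)) + M(2)**3)*230 = (1/(4 + sqrt(2)*sqrt(4)) + 0**3)*230 = (1/(4 + sqrt(2)*2) + 0)*230 = (1/(4 + 2*sqrt(2)) + 0)*230 = 230/(4 + 2*sqrt(2))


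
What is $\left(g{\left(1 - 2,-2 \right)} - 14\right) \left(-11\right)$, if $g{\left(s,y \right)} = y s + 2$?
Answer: $110$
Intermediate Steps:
$g{\left(s,y \right)} = 2 + s y$ ($g{\left(s,y \right)} = s y + 2 = 2 + s y$)
$\left(g{\left(1 - 2,-2 \right)} - 14\right) \left(-11\right) = \left(\left(2 + \left(1 - 2\right) \left(-2\right)\right) - 14\right) \left(-11\right) = \left(\left(2 - -2\right) - 14\right) \left(-11\right) = \left(\left(2 + 2\right) - 14\right) \left(-11\right) = \left(4 - 14\right) \left(-11\right) = \left(-10\right) \left(-11\right) = 110$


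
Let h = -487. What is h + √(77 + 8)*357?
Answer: -487 + 357*√85 ≈ 2804.4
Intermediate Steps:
h + √(77 + 8)*357 = -487 + √(77 + 8)*357 = -487 + √85*357 = -487 + 357*√85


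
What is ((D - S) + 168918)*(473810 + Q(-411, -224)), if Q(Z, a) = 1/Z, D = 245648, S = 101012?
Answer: 20353407736862/137 ≈ 1.4857e+11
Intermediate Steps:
((D - S) + 168918)*(473810 + Q(-411, -224)) = ((245648 - 1*101012) + 168918)*(473810 + 1/(-411)) = ((245648 - 101012) + 168918)*(473810 - 1/411) = (144636 + 168918)*(194735909/411) = 313554*(194735909/411) = 20353407736862/137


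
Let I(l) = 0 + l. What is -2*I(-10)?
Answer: 20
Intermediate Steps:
I(l) = l
-2*I(-10) = -2*(-10) = 20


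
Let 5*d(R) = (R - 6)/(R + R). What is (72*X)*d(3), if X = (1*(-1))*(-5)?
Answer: -36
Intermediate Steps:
d(R) = (-6 + R)/(10*R) (d(R) = ((R - 6)/(R + R))/5 = ((-6 + R)/((2*R)))/5 = ((-6 + R)*(1/(2*R)))/5 = ((-6 + R)/(2*R))/5 = (-6 + R)/(10*R))
X = 5 (X = -1*(-5) = 5)
(72*X)*d(3) = (72*5)*((⅒)*(-6 + 3)/3) = 360*((⅒)*(⅓)*(-3)) = 360*(-⅒) = -36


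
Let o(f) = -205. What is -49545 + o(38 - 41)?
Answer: -49750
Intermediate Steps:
-49545 + o(38 - 41) = -49545 - 205 = -49750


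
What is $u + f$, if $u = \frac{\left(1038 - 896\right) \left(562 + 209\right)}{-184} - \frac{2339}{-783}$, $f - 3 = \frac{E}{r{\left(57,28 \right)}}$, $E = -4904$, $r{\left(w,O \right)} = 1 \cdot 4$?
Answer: $- \frac{130747043}{72036} \approx -1815.0$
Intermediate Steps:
$r{\left(w,O \right)} = 4$
$f = -1223$ ($f = 3 - \frac{4904}{4} = 3 - 1226 = -1223$)
$u = - \frac{42647015}{72036}$ ($u = 142 \cdot 771 \left(- \frac{1}{184}\right) - - \frac{2339}{783} = 109482 \left(- \frac{1}{184}\right) + \frac{2339}{783} = - \frac{54741}{92} + \frac{2339}{783} = - \frac{42647015}{72036} \approx -592.02$)
$u + f = - \frac{42647015}{72036} - 1223 = - \frac{130747043}{72036}$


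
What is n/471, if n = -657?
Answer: -219/157 ≈ -1.3949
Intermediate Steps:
n/471 = -657/471 = -657*1/471 = -219/157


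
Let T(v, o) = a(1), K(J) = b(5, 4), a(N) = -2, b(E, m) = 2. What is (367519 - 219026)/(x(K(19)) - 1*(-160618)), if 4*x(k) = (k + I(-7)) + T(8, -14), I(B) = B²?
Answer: 593972/642521 ≈ 0.92444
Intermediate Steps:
K(J) = 2
T(v, o) = -2
x(k) = 47/4 + k/4 (x(k) = ((k + (-7)²) - 2)/4 = ((k + 49) - 2)/4 = ((49 + k) - 2)/4 = (47 + k)/4 = 47/4 + k/4)
(367519 - 219026)/(x(K(19)) - 1*(-160618)) = (367519 - 219026)/((47/4 + (¼)*2) - 1*(-160618)) = 148493/((47/4 + ½) + 160618) = 148493/(49/4 + 160618) = 148493/(642521/4) = 148493*(4/642521) = 593972/642521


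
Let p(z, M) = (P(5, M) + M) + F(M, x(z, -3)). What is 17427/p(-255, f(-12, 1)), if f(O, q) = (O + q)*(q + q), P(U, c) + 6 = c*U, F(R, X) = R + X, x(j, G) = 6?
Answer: -17427/154 ≈ -113.16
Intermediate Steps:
P(U, c) = -6 + U*c (P(U, c) = -6 + c*U = -6 + U*c)
f(O, q) = 2*q*(O + q) (f(O, q) = (O + q)*(2*q) = 2*q*(O + q))
p(z, M) = 7*M (p(z, M) = ((-6 + 5*M) + M) + (M + 6) = (-6 + 6*M) + (6 + M) = 7*M)
17427/p(-255, f(-12, 1)) = 17427/((7*(2*1*(-12 + 1)))) = 17427/((7*(2*1*(-11)))) = 17427/((7*(-22))) = 17427/(-154) = 17427*(-1/154) = -17427/154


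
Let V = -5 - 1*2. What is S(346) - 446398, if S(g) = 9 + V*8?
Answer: -446445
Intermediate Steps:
V = -7 (V = -5 - 2 = -7)
S(g) = -47 (S(g) = 9 - 7*8 = 9 - 56 = -47)
S(346) - 446398 = -47 - 446398 = -446445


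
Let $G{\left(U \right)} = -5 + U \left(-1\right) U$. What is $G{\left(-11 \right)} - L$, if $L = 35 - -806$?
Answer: $-967$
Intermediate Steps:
$L = 841$ ($L = 35 + 806 = 841$)
$G{\left(U \right)} = -5 - U^{2}$ ($G{\left(U \right)} = -5 + - U U = -5 - U^{2}$)
$G{\left(-11 \right)} - L = \left(-5 - \left(-11\right)^{2}\right) - 841 = \left(-5 - 121\right) - 841 = -126 - 841 = -967$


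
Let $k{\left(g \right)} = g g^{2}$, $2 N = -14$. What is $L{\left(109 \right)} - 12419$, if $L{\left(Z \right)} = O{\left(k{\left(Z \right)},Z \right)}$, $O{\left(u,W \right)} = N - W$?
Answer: $-12535$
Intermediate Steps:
$N = -7$ ($N = \frac{1}{2} \left(-14\right) = -7$)
$k{\left(g \right)} = g^{3}$
$O{\left(u,W \right)} = -7 - W$
$L{\left(Z \right)} = -7 - Z$
$L{\left(109 \right)} - 12419 = \left(-7 - 109\right) - 12419 = -116 - 12419 = -12535$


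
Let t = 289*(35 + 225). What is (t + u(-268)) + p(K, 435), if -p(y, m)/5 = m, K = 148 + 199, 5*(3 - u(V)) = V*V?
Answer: 293016/5 ≈ 58603.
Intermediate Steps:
u(V) = 3 - V**2/5 (u(V) = 3 - V*V/5 = 3 - V**2/5)
K = 347
p(y, m) = -5*m
t = 75140 (t = 289*260 = 75140)
(t + u(-268)) + p(K, 435) = (75140 + (3 - 1/5*(-268)**2)) - 5*435 = (75140 + (3 - 1/5*71824)) - 2175 = (75140 + (3 - 71824/5)) - 2175 = (75140 - 71809/5) - 2175 = 303891/5 - 2175 = 293016/5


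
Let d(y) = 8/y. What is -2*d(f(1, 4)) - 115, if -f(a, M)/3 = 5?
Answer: -1709/15 ≈ -113.93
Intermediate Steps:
f(a, M) = -15 (f(a, M) = -3*5 = -15)
-2*d(f(1, 4)) - 115 = -16/(-15) - 115 = -16*(-1)/15 - 115 = -2*(-8/15) - 115 = 16/15 - 115 = -1709/15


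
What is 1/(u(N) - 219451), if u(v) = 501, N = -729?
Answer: -1/218950 ≈ -4.5672e-6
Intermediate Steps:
1/(u(N) - 219451) = 1/(501 - 219451) = 1/(-218950) = -1/218950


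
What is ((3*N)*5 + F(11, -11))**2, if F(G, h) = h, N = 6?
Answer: 6241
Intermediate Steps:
((3*N)*5 + F(11, -11))**2 = ((3*6)*5 - 11)**2 = (18*5 - 11)**2 = (90 - 11)**2 = 79**2 = 6241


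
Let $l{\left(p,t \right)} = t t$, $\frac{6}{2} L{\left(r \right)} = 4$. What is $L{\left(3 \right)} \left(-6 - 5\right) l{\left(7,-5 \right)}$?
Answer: $- \frac{1100}{3} \approx -366.67$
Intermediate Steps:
$L{\left(r \right)} = \frac{4}{3}$ ($L{\left(r \right)} = \frac{1}{3} \cdot 4 = \frac{4}{3}$)
$l{\left(p,t \right)} = t^{2}$
$L{\left(3 \right)} \left(-6 - 5\right) l{\left(7,-5 \right)} = \frac{4 \left(-6 - 5\right)}{3} \left(-5\right)^{2} = \frac{4 \left(-6 - 5\right)}{3} \cdot 25 = \frac{4}{3} \left(-11\right) 25 = \left(- \frac{44}{3}\right) 25 = - \frac{1100}{3}$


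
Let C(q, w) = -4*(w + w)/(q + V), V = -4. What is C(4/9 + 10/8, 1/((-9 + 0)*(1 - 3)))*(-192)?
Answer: -3072/83 ≈ -37.012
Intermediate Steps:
C(q, w) = -8*w/(-4 + q) (C(q, w) = -4*(w + w)/(q - 4) = -4*2*w/(-4 + q) = -8*w/(-4 + q))
C(4/9 + 10/8, 1/((-9 + 0)*(1 - 3)))*(-192) = -8/(((-9 + 0)*(1 - 3))*(-4 + (4/9 + 10/8)))*(-192) = -8/(((-9*(-2)))*(-4 + (4*(⅑) + 10*(⅛))))*(-192) = -8/(18*(-4 + (4/9 + 5/4)))*(-192) = -8*1/18/(-4 + 61/36)*(-192) = -8*1/18/(-83/36)*(-192) = -8*1/18*(-36/83)*(-192) = (16/83)*(-192) = -3072/83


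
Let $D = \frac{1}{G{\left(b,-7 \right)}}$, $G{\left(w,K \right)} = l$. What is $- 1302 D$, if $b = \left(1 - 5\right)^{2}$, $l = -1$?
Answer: $1302$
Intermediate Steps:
$b = 16$ ($b = \left(-4\right)^{2} = 16$)
$G{\left(w,K \right)} = -1$
$D = -1$ ($D = \frac{1}{-1} = -1$)
$- 1302 D = \left(-1302\right) \left(-1\right) = 1302$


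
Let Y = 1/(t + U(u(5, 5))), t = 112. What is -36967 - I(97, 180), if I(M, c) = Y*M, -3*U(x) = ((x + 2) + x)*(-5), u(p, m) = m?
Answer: -4879741/132 ≈ -36968.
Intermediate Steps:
U(x) = 10/3 + 10*x/3 (U(x) = -((x + 2) + x)*(-5)/3 = -((2 + x) + x)*(-5)/3 = -(2 + 2*x)*(-5)/3 = -(-10 - 10*x)/3 = 10/3 + 10*x/3)
Y = 1/132 (Y = 1/(112 + (10/3 + (10/3)*5)) = 1/(112 + (10/3 + 50/3)) = 1/(112 + 20) = 1/132 ≈ 0.0075758)
I(M, c) = M/132
-36967 - I(97, 180) = -36967 - 97/132 = -4879741/132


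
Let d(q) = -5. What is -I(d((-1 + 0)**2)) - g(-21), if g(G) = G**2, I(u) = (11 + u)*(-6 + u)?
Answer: -375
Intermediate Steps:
I(u) = (-6 + u)*(11 + u)
-I(d((-1 + 0)**2)) - g(-21) = -(-66 + (-5)**2 + 5*(-5)) - 1*(-21)**2 = -(-66 + 25 - 25) - 1*441 = -1*(-66) - 441 = 66 - 441 = -375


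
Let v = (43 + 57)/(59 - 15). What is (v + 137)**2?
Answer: 2347024/121 ≈ 19397.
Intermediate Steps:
v = 25/11 (v = 100/44 = 100*(1/44) = 25/11 ≈ 2.2727)
(v + 137)**2 = (25/11 + 137)**2 = (1532/11)**2 = 2347024/121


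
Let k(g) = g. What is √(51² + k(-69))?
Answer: 2*√633 ≈ 50.319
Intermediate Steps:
√(51² + k(-69)) = √(51² - 69) = √(2601 - 69) = √2532 = 2*√633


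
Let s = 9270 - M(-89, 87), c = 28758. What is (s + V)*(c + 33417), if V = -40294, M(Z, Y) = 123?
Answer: -1936564725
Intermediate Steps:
s = 9147 (s = 9270 - 1*123 = 9270 - 123 = 9147)
(s + V)*(c + 33417) = (9147 - 40294)*(28758 + 33417) = -31147*62175 = -1936564725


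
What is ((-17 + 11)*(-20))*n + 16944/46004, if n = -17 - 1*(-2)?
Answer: -20697564/11501 ≈ -1799.6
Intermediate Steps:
n = -15 (n = -17 + 2 = -15)
((-17 + 11)*(-20))*n + 16944/46004 = ((-17 + 11)*(-20))*(-15) + 16944/46004 = -6*(-20)*(-15) + 16944*(1/46004) = 120*(-15) + 4236/11501 = -1800 + 4236/11501 = -20697564/11501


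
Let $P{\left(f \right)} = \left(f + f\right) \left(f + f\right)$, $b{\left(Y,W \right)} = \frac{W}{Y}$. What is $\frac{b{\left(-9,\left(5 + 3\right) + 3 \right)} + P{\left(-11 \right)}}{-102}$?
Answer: $- \frac{4345}{918} \approx -4.7331$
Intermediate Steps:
$P{\left(f \right)} = 4 f^{2}$ ($P{\left(f \right)} = 2 f 2 f = 4 f^{2}$)
$\frac{b{\left(-9,\left(5 + 3\right) + 3 \right)} + P{\left(-11 \right)}}{-102} = \frac{\frac{\left(5 + 3\right) + 3}{-9} + 4 \left(-11\right)^{2}}{-102} = \left(\left(8 + 3\right) \left(- \frac{1}{9}\right) + 4 \cdot 121\right) \left(- \frac{1}{102}\right) = \left(11 \left(- \frac{1}{9}\right) + 484\right) \left(- \frac{1}{102}\right) = \left(- \frac{11}{9} + 484\right) \left(- \frac{1}{102}\right) = \frac{4345}{9} \left(- \frac{1}{102}\right) = - \frac{4345}{918}$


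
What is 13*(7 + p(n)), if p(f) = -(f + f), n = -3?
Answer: 169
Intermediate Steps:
p(f) = -2*f
13*(7 + p(n)) = 13*(7 - 2*(-3)) = 13*(7 + 6) = 13*13 = 169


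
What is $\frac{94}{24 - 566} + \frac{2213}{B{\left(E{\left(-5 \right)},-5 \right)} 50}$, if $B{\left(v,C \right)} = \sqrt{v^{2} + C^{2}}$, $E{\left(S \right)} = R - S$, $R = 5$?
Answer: $- \frac{47}{271} + \frac{2213 \sqrt{5}}{1250} \approx 3.7853$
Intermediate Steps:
$E{\left(S \right)} = 5 - S$
$B{\left(v,C \right)} = \sqrt{C^{2} + v^{2}}$
$\frac{94}{24 - 566} + \frac{2213}{B{\left(E{\left(-5 \right)},-5 \right)} 50} = \frac{94}{24 - 566} + \frac{2213}{\sqrt{\left(-5\right)^{2} + \left(5 - -5\right)^{2}} \cdot 50} = \frac{94}{24 - 566} + \frac{2213}{\sqrt{25 + \left(5 + 5\right)^{2}} \cdot 50} = \frac{94}{-542} + \frac{2213}{\sqrt{25 + 10^{2}} \cdot 50} = 94 \left(- \frac{1}{542}\right) + \frac{2213}{\sqrt{25 + 100} \cdot 50} = - \frac{47}{271} + \frac{2213}{\sqrt{125} \cdot 50} = - \frac{47}{271} + \frac{2213}{5 \sqrt{5} \cdot 50} = - \frac{47}{271} + \frac{2213}{250 \sqrt{5}} = - \frac{47}{271} + 2213 \frac{\sqrt{5}}{1250} = - \frac{47}{271} + \frac{2213 \sqrt{5}}{1250}$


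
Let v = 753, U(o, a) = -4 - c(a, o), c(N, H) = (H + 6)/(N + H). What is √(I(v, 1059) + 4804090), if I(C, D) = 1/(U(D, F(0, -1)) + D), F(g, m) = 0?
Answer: √18472879515657255/62010 ≈ 2191.8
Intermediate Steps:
c(N, H) = (6 + H)/(H + N)
U(o, a) = -4 - (6 + o)/(a + o) (U(o, a) = -4 - (6 + o)/(o + a) = -4 - (6 + o)/(a + o))
I(C, D) = 1/(D + (-6 - 5*D)/D) (I(C, D) = 1/((-6 - 5*D - 4*0)/(0 + D) + D) = 1/((-6 - 5*D + 0)/D + D) = 1/((-6 - 5*D)/D + D) = 1/(D + (-6 - 5*D)/D))
√(I(v, 1059) + 4804090) = √(1059/(-6 + 1059² - 5*1059) + 4804090) = √(1059/(-6 + 1121481 - 5295) + 4804090) = √(1059/1116180 + 4804090) = √(1059*(1/1116180) + 4804090) = √(353/372060 + 4804090) = √(1787409725753/372060) = √18472879515657255/62010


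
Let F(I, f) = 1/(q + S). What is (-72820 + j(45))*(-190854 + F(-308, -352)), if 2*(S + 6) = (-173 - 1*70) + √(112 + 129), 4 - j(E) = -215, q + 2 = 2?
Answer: 448829765612823/32392 + 72601*√241/32392 ≈ 1.3856e+10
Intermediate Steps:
q = 0 (q = -2 + 2 = 0)
j(E) = 219 (j(E) = 4 - 1*(-215) = 4 + 215 = 219)
S = -255/2 + √241/2 (S = -6 + ((-173 - 1*70) + √(112 + 129))/2 = -6 + ((-173 - 70) + √241)/2 = -6 + (-243 + √241)/2 = -6 + (-243/2 + √241/2) = -255/2 + √241/2 ≈ -119.74)
F(I, f) = 1/(-255/2 + √241/2) (F(I, f) = 1/(0 + (-255/2 + √241/2)) = 1/(-255/2 + √241/2))
(-72820 + j(45))*(-190854 + F(-308, -352)) = (-72820 + 219)*(-190854 + (-255/32392 - √241/32392)) = -72601*(-6182143023/32392 - √241/32392) = 448829765612823/32392 + 72601*√241/32392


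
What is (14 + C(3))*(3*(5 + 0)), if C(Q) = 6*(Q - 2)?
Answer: 300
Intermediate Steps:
C(Q) = -12 + 6*Q (C(Q) = 6*(-2 + Q) = -12 + 6*Q)
(14 + C(3))*(3*(5 + 0)) = (14 + (-12 + 6*3))*(3*(5 + 0)) = (14 + (-12 + 18))*(3*5) = (14 + 6)*15 = 20*15 = 300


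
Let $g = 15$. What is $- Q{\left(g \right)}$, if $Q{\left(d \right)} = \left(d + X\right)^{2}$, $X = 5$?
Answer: $-400$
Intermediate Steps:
$Q{\left(d \right)} = \left(5 + d\right)^{2}$ ($Q{\left(d \right)} = \left(d + 5\right)^{2} = \left(5 + d\right)^{2}$)
$- Q{\left(g \right)} = - \left(5 + 15\right)^{2} = - 20^{2} = \left(-1\right) 400 = -400$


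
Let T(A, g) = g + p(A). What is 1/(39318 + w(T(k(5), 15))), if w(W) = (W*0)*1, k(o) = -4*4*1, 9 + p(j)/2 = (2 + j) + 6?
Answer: 1/39318 ≈ 2.5434e-5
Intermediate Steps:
p(j) = -2 + 2*j (p(j) = -18 + 2*((2 + j) + 6) = -18 + 2*(8 + j) = -18 + (16 + 2*j) = -2 + 2*j)
k(o) = -16 (k(o) = -16*1 = -16)
T(A, g) = -2 + g + 2*A (T(A, g) = g + (-2 + 2*A) = -2 + g + 2*A)
w(W) = 0 (w(W) = 0*1 = 0)
1/(39318 + w(T(k(5), 15))) = 1/(39318 + 0) = 1/39318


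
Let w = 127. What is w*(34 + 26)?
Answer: 7620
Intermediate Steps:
w*(34 + 26) = 127*(34 + 26) = 127*60 = 7620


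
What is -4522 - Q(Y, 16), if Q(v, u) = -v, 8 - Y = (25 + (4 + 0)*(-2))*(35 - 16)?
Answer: -4837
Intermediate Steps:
Y = -315 (Y = 8 - (25 + (4 + 0)*(-2))*(35 - 16) = 8 - (25 + 4*(-2))*19 = 8 - (25 - 8)*19 = 8 - 17*19 = 8 - 1*323 = 8 - 323 = -315)
-4522 - Q(Y, 16) = -4522 - (-1)*(-315) = -4522 - 1*315 = -4522 - 315 = -4837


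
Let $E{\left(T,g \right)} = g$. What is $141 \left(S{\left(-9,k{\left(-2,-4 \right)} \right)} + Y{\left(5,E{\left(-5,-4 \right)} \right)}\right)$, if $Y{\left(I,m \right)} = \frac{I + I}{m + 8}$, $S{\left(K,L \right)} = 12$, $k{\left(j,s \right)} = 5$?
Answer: $\frac{4089}{2} \approx 2044.5$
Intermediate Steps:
$Y{\left(I,m \right)} = \frac{2 I}{8 + m}$
$141 \left(S{\left(-9,k{\left(-2,-4 \right)} \right)} + Y{\left(5,E{\left(-5,-4 \right)} \right)}\right) = 141 \left(12 + 2 \cdot 5 \frac{1}{8 - 4}\right) = 141 \left(12 + 2 \cdot 5 \cdot \frac{1}{4}\right) = 141 \left(12 + \frac{5}{2}\right) = 141 \cdot \frac{29}{2} = \frac{4089}{2}$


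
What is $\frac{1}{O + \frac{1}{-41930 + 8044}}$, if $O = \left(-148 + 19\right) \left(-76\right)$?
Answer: $\frac{33886}{332218343} \approx 0.000102$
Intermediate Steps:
$O = 9804$ ($O = \left(-129\right) \left(-76\right) = 9804$)
$\frac{1}{O + \frac{1}{-41930 + 8044}} = \frac{1}{9804 + \frac{1}{-41930 + 8044}} = \frac{1}{9804 + \frac{1}{-33886}} = \frac{1}{9804 - \frac{1}{33886}} = \frac{1}{\frac{332218343}{33886}} = \frac{33886}{332218343}$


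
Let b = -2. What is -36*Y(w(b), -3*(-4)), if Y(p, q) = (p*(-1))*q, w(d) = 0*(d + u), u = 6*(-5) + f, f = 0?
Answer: 0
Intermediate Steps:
u = -30 (u = 6*(-5) + 0 = -30 + 0 = -30)
w(d) = 0 (w(d) = 0*(d - 30) = 0*(-30 + d) = 0)
Y(p, q) = -p*q (Y(p, q) = (-p)*q = -p*q)
-36*Y(w(b), -3*(-4)) = -(-36)*0*(-3*(-4)) = -(-36)*0*12 = -36*0 = 0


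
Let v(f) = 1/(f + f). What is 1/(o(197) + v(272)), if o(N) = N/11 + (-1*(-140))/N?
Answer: 1178848/21952023 ≈ 0.053701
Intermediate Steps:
v(f) = 1/(2*f)
o(N) = 140/N + N/11 (o(N) = N*(1/11) + 140/N = N/11 + 140/N = 140/N + N/11)
1/(o(197) + v(272)) = 1/((140/197 + (1/11)*197) + (½)/272) = 1/((140*(1/197) + 197/11) + (½)*(1/272)) = 1/((140/197 + 197/11) + 1/544) = 1/(40349/2167 + 1/544) = 1/(21952023/1178848) = 1178848/21952023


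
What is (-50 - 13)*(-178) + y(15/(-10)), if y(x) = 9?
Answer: 11223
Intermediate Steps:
(-50 - 13)*(-178) + y(15/(-10)) = (-50 - 13)*(-178) + 9 = -63*(-178) + 9 = 11214 + 9 = 11223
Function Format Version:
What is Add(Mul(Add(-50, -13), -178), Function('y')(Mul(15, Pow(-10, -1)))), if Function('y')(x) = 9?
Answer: 11223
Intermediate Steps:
Add(Mul(Add(-50, -13), -178), Function('y')(Mul(15, Pow(-10, -1)))) = Add(Mul(Add(-50, -13), -178), 9) = Add(Mul(-63, -178), 9) = Add(11214, 9) = 11223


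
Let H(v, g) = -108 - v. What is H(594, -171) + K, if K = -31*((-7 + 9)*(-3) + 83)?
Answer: -3089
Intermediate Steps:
K = -2387 (K = -31*(2*(-3) + 83) = -31*(-6 + 83) = -31*77 = -2387)
H(594, -171) + K = (-108 - 1*594) - 2387 = (-108 - 594) - 2387 = -702 - 2387 = -3089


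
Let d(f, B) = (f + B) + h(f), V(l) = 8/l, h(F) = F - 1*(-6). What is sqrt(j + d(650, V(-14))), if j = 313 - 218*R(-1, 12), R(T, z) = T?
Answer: sqrt(89985)/7 ≈ 42.854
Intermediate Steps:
h(F) = 6 + F (h(F) = F + 6 = 6 + F)
j = 531 (j = 313 - 218*(-1) = 313 + 218 = 531)
d(f, B) = 6 + B + 2*f (d(f, B) = (f + B) + (6 + f) = (B + f) + (6 + f) = 6 + B + 2*f)
sqrt(j + d(650, V(-14))) = sqrt(531 + (6 + 8/(-14) + 2*650)) = sqrt(531 + (6 + 8*(-1/14) + 1300)) = sqrt(531 + (6 - 4/7 + 1300)) = sqrt(531 + 9138/7) = sqrt(12855/7) = sqrt(89985)/7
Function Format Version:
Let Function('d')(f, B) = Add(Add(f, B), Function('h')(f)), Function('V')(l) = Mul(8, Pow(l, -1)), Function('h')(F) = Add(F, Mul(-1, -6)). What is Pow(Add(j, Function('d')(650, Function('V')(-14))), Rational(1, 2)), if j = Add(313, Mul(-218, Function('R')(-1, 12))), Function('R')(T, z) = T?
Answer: Mul(Rational(1, 7), Pow(89985, Rational(1, 2))) ≈ 42.854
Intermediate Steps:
Function('h')(F) = Add(6, F) (Function('h')(F) = Add(F, 6) = Add(6, F))
j = 531 (j = Add(313, Mul(-218, -1)) = Add(313, 218) = 531)
Function('d')(f, B) = Add(6, B, Mul(2, f)) (Function('d')(f, B) = Add(Add(f, B), Add(6, f)) = Add(Add(B, f), Add(6, f)) = Add(6, B, Mul(2, f)))
Pow(Add(j, Function('d')(650, Function('V')(-14))), Rational(1, 2)) = Pow(Add(531, Add(6, Mul(8, Pow(-14, -1)), Mul(2, 650))), Rational(1, 2)) = Pow(Add(531, Add(6, Mul(8, Rational(-1, 14)), 1300)), Rational(1, 2)) = Pow(Add(531, Add(6, Rational(-4, 7), 1300)), Rational(1, 2)) = Pow(Add(531, Rational(9138, 7)), Rational(1, 2)) = Pow(Rational(12855, 7), Rational(1, 2)) = Mul(Rational(1, 7), Pow(89985, Rational(1, 2)))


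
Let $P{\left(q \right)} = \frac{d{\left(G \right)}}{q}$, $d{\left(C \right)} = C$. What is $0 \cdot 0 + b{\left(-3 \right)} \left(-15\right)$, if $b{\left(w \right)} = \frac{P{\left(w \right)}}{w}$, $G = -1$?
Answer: $\frac{5}{3} \approx 1.6667$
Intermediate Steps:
$P{\left(q \right)} = - \frac{1}{q}$
$b{\left(w \right)} = - \frac{1}{w^{2}}$ ($b{\left(w \right)} = \frac{\left(-1\right) \frac{1}{w}}{w} = - \frac{1}{w^{2}}$)
$0 \cdot 0 + b{\left(-3 \right)} \left(-15\right) = 0 \cdot 0 + - \frac{1}{9} \left(-15\right) = 0 + \left(-1\right) \frac{1}{9} \left(-15\right) = 0 - - \frac{5}{3} = 0 + \frac{5}{3} = \frac{5}{3}$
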